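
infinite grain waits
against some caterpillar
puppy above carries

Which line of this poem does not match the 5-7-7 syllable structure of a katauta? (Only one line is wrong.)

Line 3

Line 1: infinite (3), grain (1), waits (1) → 5 ✓
Line 2: against (2), some (1), caterpillar (4) → 7 ✓
Line 3: puppy (2), above (2), carries (2) → 6 (expected 7)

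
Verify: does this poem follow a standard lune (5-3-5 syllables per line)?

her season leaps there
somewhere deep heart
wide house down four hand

Line 1: her (1), season (2), leaps (1), there (1) → 5 ✓
Line 2: somewhere (2), deep (1), heart (1) → 4 (expected 3)
Line 3: wide (1), house (1), down (1), four (1), hand (1) → 5 ✓

No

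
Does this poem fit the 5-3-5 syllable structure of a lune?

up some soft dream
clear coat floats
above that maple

No

Line 1: up (1), some (1), soft (1), dream (1) → 4 (expected 5)
Line 2: clear (1), coat (1), floats (1) → 3 ✓
Line 3: above (2), that (1), maple (2) → 5 ✓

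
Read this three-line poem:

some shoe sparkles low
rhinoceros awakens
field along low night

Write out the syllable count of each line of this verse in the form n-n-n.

Line 1: some (1), shoe (1), sparkles (2), low (1) → 5
Line 2: rhinoceros (4), awakens (3) → 7
Line 3: field (1), along (2), low (1), night (1) → 5

5-7-5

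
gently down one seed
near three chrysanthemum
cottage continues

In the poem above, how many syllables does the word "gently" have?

2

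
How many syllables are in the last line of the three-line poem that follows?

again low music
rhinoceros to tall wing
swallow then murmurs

The last line: "swallow then murmurs": 2+1+2 = 5

5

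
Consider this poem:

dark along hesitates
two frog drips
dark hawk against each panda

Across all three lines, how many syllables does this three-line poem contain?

Line 1: dark (1), along (2), hesitates (3) → 6
Line 2: two (1), frog (1), drips (1) → 3
Line 3: dark (1), hawk (1), against (2), each (1), panda (2) → 7
Total: 6 + 3 + 7 = 16

16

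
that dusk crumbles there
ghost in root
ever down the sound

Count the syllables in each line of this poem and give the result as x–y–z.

5–3–5

Line 1: "that dusk crumbles there": 1+1+2+1 = 5
Line 2: "ghost in root": 1+1+1 = 3
Line 3: "ever down the sound": 2+1+1+1 = 5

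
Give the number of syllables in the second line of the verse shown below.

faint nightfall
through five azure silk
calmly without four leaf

5

The second line: through (1), five (1), azure (2), silk (1) → 5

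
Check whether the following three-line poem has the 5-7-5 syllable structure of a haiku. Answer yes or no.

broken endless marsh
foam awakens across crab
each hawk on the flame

Yes

Line 1: "broken endless marsh": 2+2+1 = 5 ✓
Line 2: "foam awakens across crab": 1+3+2+1 = 7 ✓
Line 3: "each hawk on the flame": 1+1+1+1+1 = 5 ✓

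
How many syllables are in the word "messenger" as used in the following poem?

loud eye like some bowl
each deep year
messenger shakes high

3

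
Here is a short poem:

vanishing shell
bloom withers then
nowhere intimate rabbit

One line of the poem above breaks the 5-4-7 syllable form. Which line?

Line 1: "vanishing shell": 3+1 = 4 (expected 5)
Line 2: "bloom withers then": 1+2+1 = 4 ✓
Line 3: "nowhere intimate rabbit": 2+3+2 = 7 ✓

The first line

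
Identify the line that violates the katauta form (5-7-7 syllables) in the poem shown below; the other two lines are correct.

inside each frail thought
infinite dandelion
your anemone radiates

Line 1: inside (2), each (1), frail (1), thought (1) → 5 ✓
Line 2: infinite (3), dandelion (4) → 7 ✓
Line 3: your (1), anemone (4), radiates (3) → 8 (expected 7)

The third line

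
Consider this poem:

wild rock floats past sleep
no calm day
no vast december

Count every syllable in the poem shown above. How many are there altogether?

13

Line 1: "wild rock floats past sleep": 1+1+1+1+1 = 5
Line 2: "no calm day": 1+1+1 = 3
Line 3: "no vast december": 1+1+3 = 5
Total: 5 + 3 + 5 = 13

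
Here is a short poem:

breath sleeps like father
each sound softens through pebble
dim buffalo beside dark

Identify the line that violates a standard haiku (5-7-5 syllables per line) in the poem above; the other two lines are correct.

Line 3

Line 1: "breath sleeps like father": 1+1+1+2 = 5 ✓
Line 2: "each sound softens through pebble": 1+1+2+1+2 = 7 ✓
Line 3: "dim buffalo beside dark": 1+3+2+1 = 7 (expected 5)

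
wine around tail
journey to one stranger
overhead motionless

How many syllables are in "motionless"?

3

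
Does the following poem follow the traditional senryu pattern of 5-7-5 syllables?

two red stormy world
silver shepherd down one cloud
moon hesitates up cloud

Line 1: two(1) + red(1) + stormy(2) + world(1) = 5 ✓
Line 2: silver(2) + shepherd(2) + down(1) + one(1) + cloud(1) = 7 ✓
Line 3: moon(1) + hesitates(3) + up(1) + cloud(1) = 6 (expected 5)

No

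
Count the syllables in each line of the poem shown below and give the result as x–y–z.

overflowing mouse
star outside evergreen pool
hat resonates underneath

Line 1: overflowing (4), mouse (1) → 5
Line 2: star (1), outside (2), evergreen (3), pool (1) → 7
Line 3: hat (1), resonates (3), underneath (3) → 7

5–7–7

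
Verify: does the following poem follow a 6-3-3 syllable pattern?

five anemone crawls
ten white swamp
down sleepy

Yes

Line 1: "five anemone crawls": 1+4+1 = 6 ✓
Line 2: "ten white swamp": 1+1+1 = 3 ✓
Line 3: "down sleepy": 1+2 = 3 ✓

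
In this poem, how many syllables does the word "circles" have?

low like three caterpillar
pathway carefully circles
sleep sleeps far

"circles" has 2 syllables.

2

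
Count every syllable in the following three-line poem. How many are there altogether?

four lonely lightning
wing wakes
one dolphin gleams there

12

Line 1: "four lonely lightning": 1+2+2 = 5
Line 2: "wing wakes": 1+1 = 2
Line 3: "one dolphin gleams there": 1+2+1+1 = 5
Total: 5 + 2 + 5 = 12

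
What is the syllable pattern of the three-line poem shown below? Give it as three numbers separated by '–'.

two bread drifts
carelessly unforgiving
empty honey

Line 1: two(1) + bread(1) + drifts(1) = 3
Line 2: carelessly(3) + unforgiving(4) = 7
Line 3: empty(2) + honey(2) = 4

3–7–4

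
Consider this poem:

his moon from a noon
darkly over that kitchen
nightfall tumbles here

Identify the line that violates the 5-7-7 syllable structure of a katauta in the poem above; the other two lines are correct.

Line 3

Line 1: "his moon from a noon": 1+1+1+1+1 = 5 ✓
Line 2: "darkly over that kitchen": 2+2+1+2 = 7 ✓
Line 3: "nightfall tumbles here": 2+2+1 = 5 (expected 7)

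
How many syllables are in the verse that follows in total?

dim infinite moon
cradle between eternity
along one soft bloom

18

Line 1: "dim infinite moon": 1+3+1 = 5
Line 2: "cradle between eternity": 2+2+4 = 8
Line 3: "along one soft bloom": 2+1+1+1 = 5
Total: 5 + 8 + 5 = 18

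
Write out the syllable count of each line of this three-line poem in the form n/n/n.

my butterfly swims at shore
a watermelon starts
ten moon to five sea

Line 1: "my butterfly swims at shore": 1+3+1+1+1 = 7
Line 2: "a watermelon starts": 1+4+1 = 6
Line 3: "ten moon to five sea": 1+1+1+1+1 = 5

7/6/5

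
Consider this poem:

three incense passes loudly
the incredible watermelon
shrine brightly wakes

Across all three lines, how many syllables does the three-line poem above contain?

Line 1: "three incense passes loudly": 1+2+2+2 = 7
Line 2: "the incredible watermelon": 1+4+4 = 9
Line 3: "shrine brightly wakes": 1+2+1 = 4
Total: 7 + 9 + 4 = 20

20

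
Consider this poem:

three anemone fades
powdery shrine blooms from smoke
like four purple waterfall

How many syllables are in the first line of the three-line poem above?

6

The first line: "three anemone fades": 1+4+1 = 6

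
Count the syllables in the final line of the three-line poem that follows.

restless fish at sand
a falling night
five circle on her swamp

The final line: five(1) + circle(2) + on(1) + her(1) + swamp(1) = 6

6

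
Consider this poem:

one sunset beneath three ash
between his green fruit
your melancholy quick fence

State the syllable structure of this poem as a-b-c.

Line 1: one (1), sunset (2), beneath (2), three (1), ash (1) → 7
Line 2: between (2), his (1), green (1), fruit (1) → 5
Line 3: your (1), melancholy (4), quick (1), fence (1) → 7

7-5-7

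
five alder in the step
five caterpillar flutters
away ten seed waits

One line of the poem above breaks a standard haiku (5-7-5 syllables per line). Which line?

Line 1: "five alder in the step": 1+2+1+1+1 = 6 (expected 5)
Line 2: "five caterpillar flutters": 1+4+2 = 7 ✓
Line 3: "away ten seed waits": 2+1+1+1 = 5 ✓

Line 1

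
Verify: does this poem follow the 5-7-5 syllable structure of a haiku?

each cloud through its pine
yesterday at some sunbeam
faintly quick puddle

Line 1: "each cloud through its pine": 1+1+1+1+1 = 5 ✓
Line 2: "yesterday at some sunbeam": 3+1+1+2 = 7 ✓
Line 3: "faintly quick puddle": 2+1+2 = 5 ✓

Yes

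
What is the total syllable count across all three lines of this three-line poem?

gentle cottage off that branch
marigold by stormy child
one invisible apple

21

Line 1: gentle (2), cottage (2), off (1), that (1), branch (1) → 7
Line 2: marigold (3), by (1), stormy (2), child (1) → 7
Line 3: one (1), invisible (4), apple (2) → 7
Total: 7 + 7 + 7 = 21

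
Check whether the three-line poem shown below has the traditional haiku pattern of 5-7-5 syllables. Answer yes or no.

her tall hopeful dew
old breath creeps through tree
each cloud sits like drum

No

Line 1: her (1), tall (1), hopeful (2), dew (1) → 5 ✓
Line 2: old (1), breath (1), creeps (1), through (1), tree (1) → 5 (expected 7)
Line 3: each (1), cloud (1), sits (1), like (1), drum (1) → 5 ✓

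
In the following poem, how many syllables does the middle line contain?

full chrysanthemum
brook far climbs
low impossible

3

The middle line: brook(1) + far(1) + climbs(1) = 3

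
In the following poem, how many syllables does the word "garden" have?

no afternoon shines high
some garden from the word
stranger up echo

2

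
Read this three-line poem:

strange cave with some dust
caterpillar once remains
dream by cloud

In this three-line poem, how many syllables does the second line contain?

The second line: "caterpillar once remains": 4+1+2 = 7

7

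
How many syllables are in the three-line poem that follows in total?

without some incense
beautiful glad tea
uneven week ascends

16

Line 1: without(2) + some(1) + incense(2) = 5
Line 2: beautiful(3) + glad(1) + tea(1) = 5
Line 3: uneven(3) + week(1) + ascends(2) = 6
Total: 5 + 5 + 6 = 16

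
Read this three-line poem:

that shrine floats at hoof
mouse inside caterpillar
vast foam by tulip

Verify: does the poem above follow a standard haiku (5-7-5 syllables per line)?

Line 1: that (1), shrine (1), floats (1), at (1), hoof (1) → 5 ✓
Line 2: mouse (1), inside (2), caterpillar (4) → 7 ✓
Line 3: vast (1), foam (1), by (1), tulip (2) → 5 ✓

Yes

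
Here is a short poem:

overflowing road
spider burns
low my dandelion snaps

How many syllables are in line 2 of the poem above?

Line 2: spider(2) + burns(1) = 3

3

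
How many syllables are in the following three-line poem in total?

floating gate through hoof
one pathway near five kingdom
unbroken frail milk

Line 1: floating(2) + gate(1) + through(1) + hoof(1) = 5
Line 2: one(1) + pathway(2) + near(1) + five(1) + kingdom(2) = 7
Line 3: unbroken(3) + frail(1) + milk(1) = 5
Total: 5 + 7 + 5 = 17

17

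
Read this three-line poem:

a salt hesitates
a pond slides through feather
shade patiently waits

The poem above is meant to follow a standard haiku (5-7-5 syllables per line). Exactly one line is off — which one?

Line 1: "a salt hesitates": 1+1+3 = 5 ✓
Line 2: "a pond slides through feather": 1+1+1+1+2 = 6 (expected 7)
Line 3: "shade patiently waits": 1+3+1 = 5 ✓

The second line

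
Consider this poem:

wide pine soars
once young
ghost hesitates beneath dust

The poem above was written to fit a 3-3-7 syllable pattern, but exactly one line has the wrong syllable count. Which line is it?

The second line

Line 1: wide(1) + pine(1) + soars(1) = 3 ✓
Line 2: once(1) + young(1) = 2 (expected 3)
Line 3: ghost(1) + hesitates(3) + beneath(2) + dust(1) = 7 ✓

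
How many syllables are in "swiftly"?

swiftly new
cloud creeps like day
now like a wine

2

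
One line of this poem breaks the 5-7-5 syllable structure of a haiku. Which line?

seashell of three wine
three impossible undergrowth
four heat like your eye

Line 1: seashell (2), of (1), three (1), wine (1) → 5 ✓
Line 2: three (1), impossible (4), undergrowth (3) → 8 (expected 7)
Line 3: four (1), heat (1), like (1), your (1), eye (1) → 5 ✓

The second line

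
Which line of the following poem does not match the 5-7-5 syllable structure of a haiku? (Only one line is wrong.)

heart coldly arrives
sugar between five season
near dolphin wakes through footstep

Line 1: "heart coldly arrives": 1+2+2 = 5 ✓
Line 2: "sugar between five season": 2+2+1+2 = 7 ✓
Line 3: "near dolphin wakes through footstep": 1+2+1+1+2 = 7 (expected 5)

The third line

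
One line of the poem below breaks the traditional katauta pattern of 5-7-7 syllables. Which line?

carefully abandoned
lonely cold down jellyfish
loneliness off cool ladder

The first line

Line 1: carefully(3) + abandoned(3) = 6 (expected 5)
Line 2: lonely(2) + cold(1) + down(1) + jellyfish(3) = 7 ✓
Line 3: loneliness(3) + off(1) + cool(1) + ladder(2) = 7 ✓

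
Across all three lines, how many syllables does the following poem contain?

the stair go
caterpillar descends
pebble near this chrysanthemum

17

Line 1: "the stair go": 1+1+1 = 3
Line 2: "caterpillar descends": 4+2 = 6
Line 3: "pebble near this chrysanthemum": 2+1+1+4 = 8
Total: 3 + 6 + 8 = 17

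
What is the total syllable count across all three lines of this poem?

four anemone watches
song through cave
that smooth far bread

Line 1: four(1) + anemone(4) + watches(2) = 7
Line 2: song(1) + through(1) + cave(1) = 3
Line 3: that(1) + smooth(1) + far(1) + bread(1) = 4
Total: 7 + 3 + 4 = 14

14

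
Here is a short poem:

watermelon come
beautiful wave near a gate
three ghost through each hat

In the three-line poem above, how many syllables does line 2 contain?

7

Line 2: beautiful (3), wave (1), near (1), a (1), gate (1) → 7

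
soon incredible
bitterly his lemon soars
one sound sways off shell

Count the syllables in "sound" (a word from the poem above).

1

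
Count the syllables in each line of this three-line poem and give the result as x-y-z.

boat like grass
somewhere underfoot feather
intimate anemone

3-7-7

Line 1: boat (1), like (1), grass (1) → 3
Line 2: somewhere (2), underfoot (3), feather (2) → 7
Line 3: intimate (3), anemone (4) → 7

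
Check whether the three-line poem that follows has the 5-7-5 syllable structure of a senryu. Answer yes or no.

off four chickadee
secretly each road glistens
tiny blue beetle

Yes

Line 1: off(1) + four(1) + chickadee(3) = 5 ✓
Line 2: secretly(3) + each(1) + road(1) + glistens(2) = 7 ✓
Line 3: tiny(2) + blue(1) + beetle(2) = 5 ✓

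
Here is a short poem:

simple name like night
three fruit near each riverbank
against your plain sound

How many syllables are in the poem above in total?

Line 1: simple(2) + name(1) + like(1) + night(1) = 5
Line 2: three(1) + fruit(1) + near(1) + each(1) + riverbank(3) = 7
Line 3: against(2) + your(1) + plain(1) + sound(1) = 5
Total: 5 + 7 + 5 = 17

17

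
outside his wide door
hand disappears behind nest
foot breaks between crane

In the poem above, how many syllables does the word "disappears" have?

3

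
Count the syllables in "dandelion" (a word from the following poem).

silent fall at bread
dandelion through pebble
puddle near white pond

"dandelion" has 4 syllables.

4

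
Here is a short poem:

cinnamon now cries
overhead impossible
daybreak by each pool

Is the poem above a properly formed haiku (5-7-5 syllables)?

Yes

Line 1: cinnamon(3) + now(1) + cries(1) = 5 ✓
Line 2: overhead(3) + impossible(4) = 7 ✓
Line 3: daybreak(2) + by(1) + each(1) + pool(1) = 5 ✓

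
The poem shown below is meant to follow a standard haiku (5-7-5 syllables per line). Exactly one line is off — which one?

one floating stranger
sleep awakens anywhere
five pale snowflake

The third line

Line 1: "one floating stranger": 1+2+2 = 5 ✓
Line 2: "sleep awakens anywhere": 1+3+3 = 7 ✓
Line 3: "five pale snowflake": 1+1+2 = 4 (expected 5)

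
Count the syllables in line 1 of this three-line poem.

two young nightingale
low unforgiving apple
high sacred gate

5

Line 1: two (1), young (1), nightingale (3) → 5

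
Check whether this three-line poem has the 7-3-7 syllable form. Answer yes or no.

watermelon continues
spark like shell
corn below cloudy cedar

Line 1: watermelon(4) + continues(3) = 7 ✓
Line 2: spark(1) + like(1) + shell(1) = 3 ✓
Line 3: corn(1) + below(2) + cloudy(2) + cedar(2) = 7 ✓

Yes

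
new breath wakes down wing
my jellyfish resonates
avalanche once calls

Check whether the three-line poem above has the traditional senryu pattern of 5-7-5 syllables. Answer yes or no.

Line 1: "new breath wakes down wing": 1+1+1+1+1 = 5 ✓
Line 2: "my jellyfish resonates": 1+3+3 = 7 ✓
Line 3: "avalanche once calls": 3+1+1 = 5 ✓

Yes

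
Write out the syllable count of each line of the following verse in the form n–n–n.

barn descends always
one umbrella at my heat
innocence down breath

Line 1: "barn descends always": 1+2+2 = 5
Line 2: "one umbrella at my heat": 1+3+1+1+1 = 7
Line 3: "innocence down breath": 3+1+1 = 5

5–7–5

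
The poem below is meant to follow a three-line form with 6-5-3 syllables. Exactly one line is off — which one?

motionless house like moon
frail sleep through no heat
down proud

Line 1: motionless(3) + house(1) + like(1) + moon(1) = 6 ✓
Line 2: frail(1) + sleep(1) + through(1) + no(1) + heat(1) = 5 ✓
Line 3: down(1) + proud(1) = 2 (expected 3)

Line 3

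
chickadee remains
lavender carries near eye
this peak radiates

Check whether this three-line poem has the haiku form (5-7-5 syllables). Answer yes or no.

Line 1: chickadee (3), remains (2) → 5 ✓
Line 2: lavender (3), carries (2), near (1), eye (1) → 7 ✓
Line 3: this (1), peak (1), radiates (3) → 5 ✓

Yes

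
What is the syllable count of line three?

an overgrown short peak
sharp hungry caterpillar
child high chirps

3

Line three: "child high chirps": 1+1+1 = 3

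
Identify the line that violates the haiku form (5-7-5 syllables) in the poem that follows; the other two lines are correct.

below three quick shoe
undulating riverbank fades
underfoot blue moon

The second line

Line 1: below (2), three (1), quick (1), shoe (1) → 5 ✓
Line 2: undulating (4), riverbank (3), fades (1) → 8 (expected 7)
Line 3: underfoot (3), blue (1), moon (1) → 5 ✓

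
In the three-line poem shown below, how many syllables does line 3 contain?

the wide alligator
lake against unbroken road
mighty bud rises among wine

8

Line 3: "mighty bud rises among wine": 2+1+2+2+1 = 8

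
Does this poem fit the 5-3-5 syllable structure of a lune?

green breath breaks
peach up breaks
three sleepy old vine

Line 1: green (1), breath (1), breaks (1) → 3 (expected 5)
Line 2: peach (1), up (1), breaks (1) → 3 ✓
Line 3: three (1), sleepy (2), old (1), vine (1) → 5 ✓

No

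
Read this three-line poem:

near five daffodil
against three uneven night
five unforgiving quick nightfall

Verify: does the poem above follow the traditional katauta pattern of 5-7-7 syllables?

No

Line 1: near(1) + five(1) + daffodil(3) = 5 ✓
Line 2: against(2) + three(1) + uneven(3) + night(1) = 7 ✓
Line 3: five(1) + unforgiving(4) + quick(1) + nightfall(2) = 8 (expected 7)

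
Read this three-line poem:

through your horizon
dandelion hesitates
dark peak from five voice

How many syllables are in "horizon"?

"horizon" has 3 syllables.

3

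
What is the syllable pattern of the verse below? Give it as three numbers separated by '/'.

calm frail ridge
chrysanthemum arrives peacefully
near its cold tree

3/9/4

Line 1: calm (1), frail (1), ridge (1) → 3
Line 2: chrysanthemum (4), arrives (2), peacefully (3) → 9
Line 3: near (1), its (1), cold (1), tree (1) → 4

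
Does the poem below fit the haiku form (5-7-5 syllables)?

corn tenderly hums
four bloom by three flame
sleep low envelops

Line 1: "corn tenderly hums": 1+3+1 = 5 ✓
Line 2: "four bloom by three flame": 1+1+1+1+1 = 5 (expected 7)
Line 3: "sleep low envelops": 1+1+3 = 5 ✓

No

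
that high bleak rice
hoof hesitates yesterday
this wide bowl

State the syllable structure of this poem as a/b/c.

Line 1: "that high bleak rice": 1+1+1+1 = 4
Line 2: "hoof hesitates yesterday": 1+3+3 = 7
Line 3: "this wide bowl": 1+1+1 = 3

4/7/3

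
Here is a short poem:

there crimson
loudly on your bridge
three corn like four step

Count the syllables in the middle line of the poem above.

The middle line: "loudly on your bridge": 2+1+1+1 = 5

5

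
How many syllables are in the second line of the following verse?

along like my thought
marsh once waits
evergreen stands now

The second line: marsh(1) + once(1) + waits(1) = 3

3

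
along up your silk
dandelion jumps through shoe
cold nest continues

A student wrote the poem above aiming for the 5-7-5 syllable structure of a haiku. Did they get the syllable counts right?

Line 1: along (2), up (1), your (1), silk (1) → 5 ✓
Line 2: dandelion (4), jumps (1), through (1), shoe (1) → 7 ✓
Line 3: cold (1), nest (1), continues (3) → 5 ✓

Yes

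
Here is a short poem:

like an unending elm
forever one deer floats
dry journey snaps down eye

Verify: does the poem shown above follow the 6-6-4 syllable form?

No

Line 1: like (1), an (1), unending (3), elm (1) → 6 ✓
Line 2: forever (3), one (1), deer (1), floats (1) → 6 ✓
Line 3: dry (1), journey (2), snaps (1), down (1), eye (1) → 6 (expected 4)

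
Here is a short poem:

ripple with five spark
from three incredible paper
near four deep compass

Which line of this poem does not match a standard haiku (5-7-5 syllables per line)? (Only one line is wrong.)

Line 1: "ripple with five spark": 2+1+1+1 = 5 ✓
Line 2: "from three incredible paper": 1+1+4+2 = 8 (expected 7)
Line 3: "near four deep compass": 1+1+1+2 = 5 ✓

The second line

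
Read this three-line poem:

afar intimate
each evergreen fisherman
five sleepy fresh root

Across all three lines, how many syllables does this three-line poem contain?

17

Line 1: afar(2) + intimate(3) = 5
Line 2: each(1) + evergreen(3) + fisherman(3) = 7
Line 3: five(1) + sleepy(2) + fresh(1) + root(1) = 5
Total: 5 + 7 + 5 = 17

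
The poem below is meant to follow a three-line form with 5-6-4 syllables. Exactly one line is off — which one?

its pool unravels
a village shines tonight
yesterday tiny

Line 1: "its pool unravels": 1+1+3 = 5 ✓
Line 2: "a village shines tonight": 1+2+1+2 = 6 ✓
Line 3: "yesterday tiny": 3+2 = 5 (expected 4)

The third line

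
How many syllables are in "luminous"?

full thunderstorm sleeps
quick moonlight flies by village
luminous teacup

3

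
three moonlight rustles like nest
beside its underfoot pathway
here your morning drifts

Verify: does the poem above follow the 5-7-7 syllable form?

Line 1: "three moonlight rustles like nest": 1+2+2+1+1 = 7 (expected 5)
Line 2: "beside its underfoot pathway": 2+1+3+2 = 8 (expected 7)
Line 3: "here your morning drifts": 1+1+2+1 = 5 (expected 7)

No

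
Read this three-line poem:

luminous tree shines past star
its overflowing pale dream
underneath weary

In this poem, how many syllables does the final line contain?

The final line: "underneath weary": 3+2 = 5

5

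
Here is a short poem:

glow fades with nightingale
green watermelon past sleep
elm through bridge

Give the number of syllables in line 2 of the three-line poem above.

7

Line 2: "green watermelon past sleep": 1+4+1+1 = 7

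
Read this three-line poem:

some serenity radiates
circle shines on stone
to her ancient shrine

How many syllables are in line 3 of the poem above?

5

Line 3: "to her ancient shrine": 1+1+2+1 = 5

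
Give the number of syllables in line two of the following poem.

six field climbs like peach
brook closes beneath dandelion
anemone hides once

9

Line two: brook (1), closes (2), beneath (2), dandelion (4) → 9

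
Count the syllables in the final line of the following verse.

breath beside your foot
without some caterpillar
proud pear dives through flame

The final line: proud (1), pear (1), dives (1), through (1), flame (1) → 5

5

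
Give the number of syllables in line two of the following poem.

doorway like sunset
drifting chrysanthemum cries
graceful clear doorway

Line two: drifting(2) + chrysanthemum(4) + cries(1) = 7

7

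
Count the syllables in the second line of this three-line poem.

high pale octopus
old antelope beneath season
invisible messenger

The second line: old(1) + antelope(3) + beneath(2) + season(2) = 8

8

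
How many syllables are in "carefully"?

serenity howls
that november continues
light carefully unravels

3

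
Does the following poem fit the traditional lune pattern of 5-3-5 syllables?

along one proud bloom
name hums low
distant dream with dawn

Yes

Line 1: along (2), one (1), proud (1), bloom (1) → 5 ✓
Line 2: name (1), hums (1), low (1) → 3 ✓
Line 3: distant (2), dream (1), with (1), dawn (1) → 5 ✓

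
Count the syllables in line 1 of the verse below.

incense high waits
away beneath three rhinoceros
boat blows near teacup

4

Line 1: "incense high waits": 2+1+1 = 4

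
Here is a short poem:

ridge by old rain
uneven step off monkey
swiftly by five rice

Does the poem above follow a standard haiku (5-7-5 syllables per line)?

Line 1: ridge (1), by (1), old (1), rain (1) → 4 (expected 5)
Line 2: uneven (3), step (1), off (1), monkey (2) → 7 ✓
Line 3: swiftly (2), by (1), five (1), rice (1) → 5 ✓

No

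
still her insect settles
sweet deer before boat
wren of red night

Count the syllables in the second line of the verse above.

The second line: sweet (1), deer (1), before (2), boat (1) → 5

5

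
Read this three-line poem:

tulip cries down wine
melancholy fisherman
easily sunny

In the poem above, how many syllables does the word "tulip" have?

2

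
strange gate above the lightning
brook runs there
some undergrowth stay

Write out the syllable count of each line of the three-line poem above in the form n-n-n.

7-3-5

Line 1: "strange gate above the lightning": 1+1+2+1+2 = 7
Line 2: "brook runs there": 1+1+1 = 3
Line 3: "some undergrowth stay": 1+3+1 = 5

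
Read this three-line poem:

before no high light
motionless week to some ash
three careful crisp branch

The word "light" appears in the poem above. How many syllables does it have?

1

"light" has 1 syllable.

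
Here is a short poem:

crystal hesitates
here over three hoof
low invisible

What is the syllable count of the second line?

The second line: here(1) + over(2) + three(1) + hoof(1) = 5

5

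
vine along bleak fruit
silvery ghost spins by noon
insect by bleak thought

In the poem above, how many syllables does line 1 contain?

Line 1: vine(1) + along(2) + bleak(1) + fruit(1) = 5

5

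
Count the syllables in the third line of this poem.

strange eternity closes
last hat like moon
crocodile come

The third line: "crocodile come": 3+1 = 4

4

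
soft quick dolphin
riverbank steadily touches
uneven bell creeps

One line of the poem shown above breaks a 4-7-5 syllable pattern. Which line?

Line 1: soft (1), quick (1), dolphin (2) → 4 ✓
Line 2: riverbank (3), steadily (3), touches (2) → 8 (expected 7)
Line 3: uneven (3), bell (1), creeps (1) → 5 ✓

The second line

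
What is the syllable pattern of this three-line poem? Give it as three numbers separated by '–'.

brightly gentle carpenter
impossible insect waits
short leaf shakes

Line 1: "brightly gentle carpenter": 2+2+3 = 7
Line 2: "impossible insect waits": 4+2+1 = 7
Line 3: "short leaf shakes": 1+1+1 = 3

7–7–3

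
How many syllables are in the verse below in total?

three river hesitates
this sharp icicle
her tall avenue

Line 1: three(1) + river(2) + hesitates(3) = 6
Line 2: this(1) + sharp(1) + icicle(3) = 5
Line 3: her(1) + tall(1) + avenue(3) = 5
Total: 6 + 5 + 5 = 16

16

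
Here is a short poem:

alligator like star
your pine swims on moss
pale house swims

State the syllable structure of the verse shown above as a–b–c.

Line 1: alligator(4) + like(1) + star(1) = 6
Line 2: your(1) + pine(1) + swims(1) + on(1) + moss(1) = 5
Line 3: pale(1) + house(1) + swims(1) = 3

6–5–3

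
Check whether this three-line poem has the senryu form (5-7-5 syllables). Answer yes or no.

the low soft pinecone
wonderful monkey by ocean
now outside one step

No

Line 1: "the low soft pinecone": 1+1+1+2 = 5 ✓
Line 2: "wonderful monkey by ocean": 3+2+1+2 = 8 (expected 7)
Line 3: "now outside one step": 1+2+1+1 = 5 ✓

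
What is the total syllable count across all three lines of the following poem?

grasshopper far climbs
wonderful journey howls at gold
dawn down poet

17

Line 1: "grasshopper far climbs": 3+1+1 = 5
Line 2: "wonderful journey howls at gold": 3+2+1+1+1 = 8
Line 3: "dawn down poet": 1+1+2 = 4
Total: 5 + 8 + 4 = 17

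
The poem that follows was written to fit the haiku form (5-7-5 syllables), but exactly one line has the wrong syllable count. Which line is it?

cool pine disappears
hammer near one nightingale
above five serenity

Line 1: cool (1), pine (1), disappears (3) → 5 ✓
Line 2: hammer (2), near (1), one (1), nightingale (3) → 7 ✓
Line 3: above (2), five (1), serenity (4) → 7 (expected 5)

The third line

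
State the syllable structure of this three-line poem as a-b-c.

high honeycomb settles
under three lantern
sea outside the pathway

6-5-6

Line 1: high (1), honeycomb (3), settles (2) → 6
Line 2: under (2), three (1), lantern (2) → 5
Line 3: sea (1), outside (2), the (1), pathway (2) → 6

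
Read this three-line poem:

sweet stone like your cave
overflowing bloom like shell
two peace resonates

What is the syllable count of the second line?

7

The second line: overflowing(4) + bloom(1) + like(1) + shell(1) = 7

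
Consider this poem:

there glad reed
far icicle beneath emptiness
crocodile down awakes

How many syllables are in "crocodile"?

3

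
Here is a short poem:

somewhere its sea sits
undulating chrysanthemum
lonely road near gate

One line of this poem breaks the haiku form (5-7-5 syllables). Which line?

Line 2

Line 1: somewhere (2), its (1), sea (1), sits (1) → 5 ✓
Line 2: undulating (4), chrysanthemum (4) → 8 (expected 7)
Line 3: lonely (2), road (1), near (1), gate (1) → 5 ✓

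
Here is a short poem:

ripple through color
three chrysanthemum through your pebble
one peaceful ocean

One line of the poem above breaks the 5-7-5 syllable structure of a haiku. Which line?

The second line

Line 1: ripple (2), through (1), color (2) → 5 ✓
Line 2: three (1), chrysanthemum (4), through (1), your (1), pebble (2) → 9 (expected 7)
Line 3: one (1), peaceful (2), ocean (2) → 5 ✓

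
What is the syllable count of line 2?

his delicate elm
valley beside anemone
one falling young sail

Line 2: valley (2), beside (2), anemone (4) → 8

8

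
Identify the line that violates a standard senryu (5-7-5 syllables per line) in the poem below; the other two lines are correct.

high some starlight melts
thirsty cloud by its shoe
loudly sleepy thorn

Line 1: high (1), some (1), starlight (2), melts (1) → 5 ✓
Line 2: thirsty (2), cloud (1), by (1), its (1), shoe (1) → 6 (expected 7)
Line 3: loudly (2), sleepy (2), thorn (1) → 5 ✓

Line 2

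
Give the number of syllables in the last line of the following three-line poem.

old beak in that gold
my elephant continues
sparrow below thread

5

The last line: sparrow (2), below (2), thread (1) → 5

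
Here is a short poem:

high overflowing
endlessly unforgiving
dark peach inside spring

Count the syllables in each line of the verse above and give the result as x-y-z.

Line 1: "high overflowing": 1+4 = 5
Line 2: "endlessly unforgiving": 3+4 = 7
Line 3: "dark peach inside spring": 1+1+2+1 = 5

5-7-5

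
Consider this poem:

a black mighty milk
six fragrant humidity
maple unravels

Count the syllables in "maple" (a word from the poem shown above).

2

"maple" has 2 syllables.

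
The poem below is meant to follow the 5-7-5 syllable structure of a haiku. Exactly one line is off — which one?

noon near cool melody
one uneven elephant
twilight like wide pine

Line 1

Line 1: noon(1) + near(1) + cool(1) + melody(3) = 6 (expected 5)
Line 2: one(1) + uneven(3) + elephant(3) = 7 ✓
Line 3: twilight(2) + like(1) + wide(1) + pine(1) = 5 ✓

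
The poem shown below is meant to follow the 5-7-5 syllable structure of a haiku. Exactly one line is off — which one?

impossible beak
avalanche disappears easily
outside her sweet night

Line 1: impossible(4) + beak(1) = 5 ✓
Line 2: avalanche(3) + disappears(3) + easily(3) = 9 (expected 7)
Line 3: outside(2) + her(1) + sweet(1) + night(1) = 5 ✓

Line 2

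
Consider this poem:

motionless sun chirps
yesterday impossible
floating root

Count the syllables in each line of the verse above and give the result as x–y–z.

5–7–3

Line 1: motionless (3), sun (1), chirps (1) → 5
Line 2: yesterday (3), impossible (4) → 7
Line 3: floating (2), root (1) → 3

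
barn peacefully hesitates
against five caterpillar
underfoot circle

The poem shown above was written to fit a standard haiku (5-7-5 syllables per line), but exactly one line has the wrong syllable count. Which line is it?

The first line

Line 1: barn(1) + peacefully(3) + hesitates(3) = 7 (expected 5)
Line 2: against(2) + five(1) + caterpillar(4) = 7 ✓
Line 3: underfoot(3) + circle(2) = 5 ✓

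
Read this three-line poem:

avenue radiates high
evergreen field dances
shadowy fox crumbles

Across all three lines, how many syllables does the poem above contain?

19

Line 1: avenue(3) + radiates(3) + high(1) = 7
Line 2: evergreen(3) + field(1) + dances(2) = 6
Line 3: shadowy(3) + fox(1) + crumbles(2) = 6
Total: 7 + 6 + 6 = 19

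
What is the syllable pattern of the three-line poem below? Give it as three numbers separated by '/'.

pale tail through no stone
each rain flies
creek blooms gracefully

5/3/5

Line 1: pale (1), tail (1), through (1), no (1), stone (1) → 5
Line 2: each (1), rain (1), flies (1) → 3
Line 3: creek (1), blooms (1), gracefully (3) → 5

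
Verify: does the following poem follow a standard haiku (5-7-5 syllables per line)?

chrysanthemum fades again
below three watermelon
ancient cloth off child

No

Line 1: "chrysanthemum fades again": 4+1+2 = 7 (expected 5)
Line 2: "below three watermelon": 2+1+4 = 7 ✓
Line 3: "ancient cloth off child": 2+1+1+1 = 5 ✓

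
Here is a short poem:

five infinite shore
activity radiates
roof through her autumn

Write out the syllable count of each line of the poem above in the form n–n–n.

5–7–5

Line 1: five (1), infinite (3), shore (1) → 5
Line 2: activity (4), radiates (3) → 7
Line 3: roof (1), through (1), her (1), autumn (2) → 5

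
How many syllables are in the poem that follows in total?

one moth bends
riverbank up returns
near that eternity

Line 1: one(1) + moth(1) + bends(1) = 3
Line 2: riverbank(3) + up(1) + returns(2) = 6
Line 3: near(1) + that(1) + eternity(4) = 6
Total: 3 + 6 + 6 = 15

15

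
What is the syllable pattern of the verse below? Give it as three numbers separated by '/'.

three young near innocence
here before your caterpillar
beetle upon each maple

6/8/7

Line 1: three(1) + young(1) + near(1) + innocence(3) = 6
Line 2: here(1) + before(2) + your(1) + caterpillar(4) = 8
Line 3: beetle(2) + upon(2) + each(1) + maple(2) = 7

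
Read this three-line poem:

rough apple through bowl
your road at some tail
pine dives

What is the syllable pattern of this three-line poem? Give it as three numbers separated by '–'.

5–5–2

Line 1: "rough apple through bowl": 1+2+1+1 = 5
Line 2: "your road at some tail": 1+1+1+1+1 = 5
Line 3: "pine dives": 1+1 = 2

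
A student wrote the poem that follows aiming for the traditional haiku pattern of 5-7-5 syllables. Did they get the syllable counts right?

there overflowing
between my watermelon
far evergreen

No

Line 1: "there overflowing": 1+4 = 5 ✓
Line 2: "between my watermelon": 2+1+4 = 7 ✓
Line 3: "far evergreen": 1+3 = 4 (expected 5)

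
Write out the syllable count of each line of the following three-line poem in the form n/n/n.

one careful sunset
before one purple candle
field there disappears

5/7/5

Line 1: one(1) + careful(2) + sunset(2) = 5
Line 2: before(2) + one(1) + purple(2) + candle(2) = 7
Line 3: field(1) + there(1) + disappears(3) = 5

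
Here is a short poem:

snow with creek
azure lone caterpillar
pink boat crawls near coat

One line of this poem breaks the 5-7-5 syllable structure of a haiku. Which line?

Line 1: snow (1), with (1), creek (1) → 3 (expected 5)
Line 2: azure (2), lone (1), caterpillar (4) → 7 ✓
Line 3: pink (1), boat (1), crawls (1), near (1), coat (1) → 5 ✓

Line 1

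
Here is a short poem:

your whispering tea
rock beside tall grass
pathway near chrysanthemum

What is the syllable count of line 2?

5

Line 2: "rock beside tall grass": 1+2+1+1 = 5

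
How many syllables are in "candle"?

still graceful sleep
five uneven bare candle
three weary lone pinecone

2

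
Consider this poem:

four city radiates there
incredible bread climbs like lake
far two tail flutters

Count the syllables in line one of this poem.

7

Line one: four (1), city (2), radiates (3), there (1) → 7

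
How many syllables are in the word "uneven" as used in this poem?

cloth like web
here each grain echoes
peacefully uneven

"uneven" has 3 syllables.

3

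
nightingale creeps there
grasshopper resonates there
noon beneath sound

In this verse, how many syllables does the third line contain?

The third line: noon (1), beneath (2), sound (1) → 4

4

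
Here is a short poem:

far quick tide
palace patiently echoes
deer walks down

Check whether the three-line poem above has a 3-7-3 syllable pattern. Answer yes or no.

Line 1: far (1), quick (1), tide (1) → 3 ✓
Line 2: palace (2), patiently (3), echoes (2) → 7 ✓
Line 3: deer (1), walks (1), down (1) → 3 ✓

Yes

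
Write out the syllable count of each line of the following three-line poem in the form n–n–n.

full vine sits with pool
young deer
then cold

5–2–2

Line 1: "full vine sits with pool": 1+1+1+1+1 = 5
Line 2: "young deer": 1+1 = 2
Line 3: "then cold": 1+1 = 2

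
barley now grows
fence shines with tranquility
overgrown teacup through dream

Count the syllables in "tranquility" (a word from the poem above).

"tranquility" has 4 syllables.

4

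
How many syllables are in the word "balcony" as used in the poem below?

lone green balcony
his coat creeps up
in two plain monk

3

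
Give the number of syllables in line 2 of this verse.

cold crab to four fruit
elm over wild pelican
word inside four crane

7

Line 2: elm(1) + over(2) + wild(1) + pelican(3) = 7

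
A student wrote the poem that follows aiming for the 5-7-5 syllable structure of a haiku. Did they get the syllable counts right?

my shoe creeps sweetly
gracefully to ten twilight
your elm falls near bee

Yes

Line 1: my(1) + shoe(1) + creeps(1) + sweetly(2) = 5 ✓
Line 2: gracefully(3) + to(1) + ten(1) + twilight(2) = 7 ✓
Line 3: your(1) + elm(1) + falls(1) + near(1) + bee(1) = 5 ✓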